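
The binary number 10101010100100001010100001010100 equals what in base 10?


10101010100100001010100001010100 in decimal = 2861606996

2861606996


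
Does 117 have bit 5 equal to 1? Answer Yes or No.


0b1110101, bit 5 = 1. Yes

Yes


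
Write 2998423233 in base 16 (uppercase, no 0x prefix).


2998423233 = B2B84EC1 hex

B2B84EC1


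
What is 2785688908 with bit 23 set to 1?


2785688908 | (1 << 23) = 2785688908 | 8388608 = 2794077516

2794077516


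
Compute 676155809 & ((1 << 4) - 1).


676155809 & 15 = 1

1


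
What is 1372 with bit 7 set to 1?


1372 | (1 << 7) = 1372 | 128 = 1500

1500


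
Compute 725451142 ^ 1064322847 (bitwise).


0b101011001111011000000110000110 ^ 0b111111011100000100011100011111 = 0b10100010011011100011010011001 = 340641433

340641433


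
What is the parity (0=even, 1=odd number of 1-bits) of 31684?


0b111101111000100 has 9 ones => parity 1

1


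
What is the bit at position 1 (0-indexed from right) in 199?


0b11000111, position 1 = 1

1


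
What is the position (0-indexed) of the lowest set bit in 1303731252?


0b1001101101101010101110000110100. Lowest set bit at position 2

2


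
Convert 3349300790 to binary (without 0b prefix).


3349300790 = 11000111101000100100011000110110 in binary

11000111101000100100011000110110


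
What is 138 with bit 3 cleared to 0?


138 & ~(1 << 3) = 130

130


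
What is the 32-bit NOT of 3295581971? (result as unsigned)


~0b11000100011011101001011100010011 = 0b111011100100010110100011101100 = 999385324 (32-bit unsigned)

999385324


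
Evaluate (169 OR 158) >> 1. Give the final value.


Step 1: 169 | 158 = 191
Step 2: 191 >> 1 = 95

95


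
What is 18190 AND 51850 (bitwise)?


0b100011100001110 & 0b1100101010001010 = 0b100001000001010 = 16906

16906


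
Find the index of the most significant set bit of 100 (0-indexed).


0b1100100. Highest set bit at position 6

6


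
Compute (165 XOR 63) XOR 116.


Step 1: 165 ^ 63 = 154
Step 2: 154 ^ 116 = 238

238


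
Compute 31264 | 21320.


0b111101000100000 | 0b101001101001000 = 0b111101101101000 = 31592

31592


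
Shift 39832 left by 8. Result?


0b1001101110011000 << 8 = 0b100110111001100000000000 = 10196992

10196992


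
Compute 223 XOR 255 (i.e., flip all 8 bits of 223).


223 ^ 255 = 32

32


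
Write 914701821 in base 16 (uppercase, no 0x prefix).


914701821 = 36853DFD hex

36853DFD


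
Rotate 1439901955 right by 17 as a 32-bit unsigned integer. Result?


Rotate 0b1010101110100110010100100000011 right by 17 (32-bit) = 0b10010100100000011010101011101001 = 2491525865

2491525865


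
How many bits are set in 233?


0b11101001 has 5 set bits

5


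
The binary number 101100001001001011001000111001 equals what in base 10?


101100001001001011001000111001 in decimal = 740602425

740602425


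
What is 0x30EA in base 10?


30EA hex = 12522 decimal

12522


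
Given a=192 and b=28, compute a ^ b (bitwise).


192 ^ 28 = 220

220


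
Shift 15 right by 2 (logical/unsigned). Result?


0b1111 >> 2 = 0b11 = 3

3


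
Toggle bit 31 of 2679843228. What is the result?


2679843228 ^ (1 << 31) = 2679843228 ^ 2147483648 = 532359580

532359580


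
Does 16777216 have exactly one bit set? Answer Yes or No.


0b1000000000000000000000000. Only one bit set => Yes

Yes


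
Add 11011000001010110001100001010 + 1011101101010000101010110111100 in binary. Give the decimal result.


11011000001010110001100001010 + 1011101101010000101010110111100 = 1111000101011011011100011000110 = 2024650950

2024650950


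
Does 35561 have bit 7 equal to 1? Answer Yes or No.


0b1000101011101001, bit 7 = 1. Yes

Yes


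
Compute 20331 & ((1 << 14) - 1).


20331 & 16383 = 3947

3947


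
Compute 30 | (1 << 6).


30 | (1 << 6) = 30 | 64 = 94

94


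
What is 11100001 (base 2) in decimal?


11100001 in decimal = 225

225


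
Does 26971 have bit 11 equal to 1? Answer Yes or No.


0b110100101011011, bit 11 = 1. Yes

Yes


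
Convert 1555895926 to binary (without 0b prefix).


1555895926 = 1011100101111010001011001110110 in binary

1011100101111010001011001110110


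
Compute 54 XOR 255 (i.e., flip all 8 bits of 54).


54 ^ 255 = 201

201


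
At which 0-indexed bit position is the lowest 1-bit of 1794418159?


0b1101010111101001010010111101111. Lowest set bit at position 0

0


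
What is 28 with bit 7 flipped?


28 ^ (1 << 7) = 28 ^ 128 = 156

156


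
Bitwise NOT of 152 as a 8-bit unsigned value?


~0b10011000 = 0b1100111 = 103 (8-bit unsigned)

103


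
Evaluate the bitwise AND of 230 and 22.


0b11100110 & 0b10110 = 0b110 = 6

6


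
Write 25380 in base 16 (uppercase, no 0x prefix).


25380 = 6324 hex

6324


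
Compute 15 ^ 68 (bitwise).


0b1111 ^ 0b1000100 = 0b1001011 = 75

75


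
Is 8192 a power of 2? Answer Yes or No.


0b10000000000000. Only one bit set => Yes

Yes


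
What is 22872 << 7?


0b101100101011000 << 7 = 0b1011001010110000000000 = 2927616

2927616


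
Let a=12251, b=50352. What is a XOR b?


12251 ^ 50352 = 60267

60267


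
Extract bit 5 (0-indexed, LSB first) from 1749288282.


0b1101000010001000000010101011010, position 5 = 0

0


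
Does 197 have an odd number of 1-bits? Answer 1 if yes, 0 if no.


0b11000101 has 4 ones => parity 0

0


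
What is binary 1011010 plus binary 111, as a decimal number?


1011010 + 111 = 1100001 = 97

97


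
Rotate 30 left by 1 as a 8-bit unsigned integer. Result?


Rotate 0b11110 left by 1 (8-bit) = 0b111100 = 60

60


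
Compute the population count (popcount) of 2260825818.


0b10000110110000010111011011011010 has 16 set bits

16


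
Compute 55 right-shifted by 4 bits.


0b110111 >> 4 = 0b11 = 3

3


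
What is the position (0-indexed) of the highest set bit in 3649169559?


0b11011001100000011110100010010111. Highest set bit at position 31

31


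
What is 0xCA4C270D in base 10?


CA4C270D hex = 3393988365 decimal

3393988365


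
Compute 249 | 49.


0b11111001 | 0b110001 = 0b11111001 = 249

249


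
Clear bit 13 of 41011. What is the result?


41011 & ~(1 << 13) = 32819

32819


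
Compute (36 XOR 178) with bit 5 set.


Step 1: 36 ^ 178 = 150
Step 2: 150 | (1 << 5) = 150 | 32 = 182

182


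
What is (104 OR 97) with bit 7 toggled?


Step 1: 104 | 97 = 105
Step 2: 105 ^ (1 << 7) = 105 ^ 128 = 233

233


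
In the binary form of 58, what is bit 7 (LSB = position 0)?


0b111010, position 7 = 0

0


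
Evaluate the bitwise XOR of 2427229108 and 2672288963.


0b10010000101011001001001110110100 ^ 0b10011111010001111110010011000011 = 0b1111111010110111011101110111 = 267089783

267089783


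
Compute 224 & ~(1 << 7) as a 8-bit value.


224 & ~(1 << 7) = 96

96


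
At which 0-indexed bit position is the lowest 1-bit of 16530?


0b100000010010010. Lowest set bit at position 1

1


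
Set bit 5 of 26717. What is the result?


26717 | (1 << 5) = 26717 | 32 = 26749

26749


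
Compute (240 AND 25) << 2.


Step 1: 240 & 25 = 16
Step 2: 16 << 2 = 64

64


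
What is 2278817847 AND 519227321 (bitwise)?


0b10000111110101000000000000110111 & 0b11110111100101100011110111001 = 0b110110100000000000000110001 = 114294833

114294833


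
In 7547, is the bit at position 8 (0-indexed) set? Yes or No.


0b1110101111011, bit 8 = 1. Yes

Yes


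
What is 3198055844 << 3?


0b10111110100111100111010110100100 << 3 = 0b10111110100111100111010110100100000 = 25584446752

25584446752


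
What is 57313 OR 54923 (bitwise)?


0b1101111111100001 | 0b1101011010001011 = 0b1101111111101011 = 57323

57323


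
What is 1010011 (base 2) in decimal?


1010011 in decimal = 83

83


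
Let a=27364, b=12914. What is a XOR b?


27364 ^ 12914 = 22678

22678


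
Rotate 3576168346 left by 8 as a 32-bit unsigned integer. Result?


Rotate 0b11010101001001111111111110011010 left by 8 (32-bit) = 0b100111111111111001101011010101 = 671062741

671062741


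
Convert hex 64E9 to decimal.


64E9 hex = 25833 decimal

25833


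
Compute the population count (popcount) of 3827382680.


0b11100100001000010011100110011000 has 13 set bits

13


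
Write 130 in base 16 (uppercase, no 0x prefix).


130 = 82 hex

82


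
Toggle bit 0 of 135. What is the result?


135 ^ (1 << 0) = 135 ^ 1 = 134

134


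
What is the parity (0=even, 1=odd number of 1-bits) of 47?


0b101111 has 5 ones => parity 1

1


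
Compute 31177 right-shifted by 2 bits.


0b111100111001001 >> 2 = 0b1111001110010 = 7794

7794


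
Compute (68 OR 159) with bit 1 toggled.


Step 1: 68 | 159 = 223
Step 2: 223 ^ (1 << 1) = 223 ^ 2 = 221

221


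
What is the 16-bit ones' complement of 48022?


48022 ^ 65535 = 17513

17513


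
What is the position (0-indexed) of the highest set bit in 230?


0b11100110. Highest set bit at position 7

7


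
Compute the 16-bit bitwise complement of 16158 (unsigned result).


~0b11111100011110 = 0b1100000011100001 = 49377 (16-bit unsigned)

49377


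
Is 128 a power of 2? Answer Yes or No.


0b10000000. Only one bit set => Yes

Yes


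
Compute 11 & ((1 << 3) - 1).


11 & 7 = 3

3


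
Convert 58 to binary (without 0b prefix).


58 = 111010 in binary

111010


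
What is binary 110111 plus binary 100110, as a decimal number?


110111 + 100110 = 1011101 = 93

93


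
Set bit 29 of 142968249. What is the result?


142968249 | (1 << 29) = 142968249 | 536870912 = 679839161

679839161


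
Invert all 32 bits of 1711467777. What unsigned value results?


1711467777 ^ 4294967295 = 2583499518

2583499518


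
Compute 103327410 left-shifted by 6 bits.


0b110001010001010011010110010 << 6 = 0b110001010001010011010110010000000 = 6612954240

6612954240


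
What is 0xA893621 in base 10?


A893621 hex = 176764449 decimal

176764449


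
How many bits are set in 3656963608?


0b11011001111110001101011000011000 has 17 set bits

17


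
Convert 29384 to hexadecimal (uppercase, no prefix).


29384 = 72C8 hex

72C8


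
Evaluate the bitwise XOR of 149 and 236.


0b10010101 ^ 0b11101100 = 0b1111001 = 121

121


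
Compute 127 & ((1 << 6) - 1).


127 & 63 = 63

63


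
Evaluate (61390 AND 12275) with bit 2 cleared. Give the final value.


Step 1: 61390 & 12275 = 12226
Step 2: 12226 & ~(1 << 2) = 12226

12226


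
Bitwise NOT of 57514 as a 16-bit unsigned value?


~0b1110000010101010 = 0b1111101010101 = 8021 (16-bit unsigned)

8021


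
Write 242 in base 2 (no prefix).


242 = 11110010 in binary

11110010


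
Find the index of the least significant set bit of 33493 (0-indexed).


0b1000001011010101. Lowest set bit at position 0

0


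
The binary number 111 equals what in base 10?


111 in decimal = 7

7


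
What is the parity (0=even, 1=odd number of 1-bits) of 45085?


0b1011000000011101 has 7 ones => parity 1

1


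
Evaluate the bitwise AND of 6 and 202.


0b110 & 0b11001010 = 0b10 = 2

2


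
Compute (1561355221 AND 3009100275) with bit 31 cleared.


Step 1: 1561355221 & 3009100275 = 286269905
Step 2: 286269905 & ~(1 << 31) = 286269905

286269905


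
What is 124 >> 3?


0b1111100 >> 3 = 0b1111 = 15

15


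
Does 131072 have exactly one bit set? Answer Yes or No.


0b100000000000000000. Only one bit set => Yes

Yes


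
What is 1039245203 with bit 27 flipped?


1039245203 ^ (1 << 27) = 1039245203 ^ 134217728 = 905027475

905027475


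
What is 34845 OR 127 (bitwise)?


0b1000100000011101 | 0b1111111 = 0b1000100001111111 = 34943

34943


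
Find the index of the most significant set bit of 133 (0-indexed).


0b10000101. Highest set bit at position 7

7


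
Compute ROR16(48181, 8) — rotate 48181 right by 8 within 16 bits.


Rotate 0b1011110000110101 right by 8 (16-bit) = 0b11010110111100 = 13756

13756


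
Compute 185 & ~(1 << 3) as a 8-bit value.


185 & ~(1 << 3) = 177

177


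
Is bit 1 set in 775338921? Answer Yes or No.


0b101110001101101011101110101001, bit 1 = 0. No

No


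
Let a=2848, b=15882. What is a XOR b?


2848 ^ 15882 = 13610

13610


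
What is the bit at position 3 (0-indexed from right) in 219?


0b11011011, position 3 = 1

1


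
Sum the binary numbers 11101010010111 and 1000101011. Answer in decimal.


11101010010111 + 1000101011 = 11110011000010 = 15554

15554


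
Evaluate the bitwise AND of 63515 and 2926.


0b1111100000011011 & 0b101101101110 = 0b100000001010 = 2058

2058


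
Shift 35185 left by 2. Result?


0b1000100101110001 << 2 = 0b100010010111000100 = 140740

140740


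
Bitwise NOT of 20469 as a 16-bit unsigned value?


~0b100111111110101 = 0b1011000000001010 = 45066 (16-bit unsigned)

45066


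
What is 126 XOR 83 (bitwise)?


0b1111110 ^ 0b1010011 = 0b101101 = 45

45


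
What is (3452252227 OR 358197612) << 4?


Step 1: 3452252227 | 358197612 = 3722295663
Step 2: 3722295663 << 4 = 59556730608

59556730608


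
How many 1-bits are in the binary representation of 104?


0b1101000 has 3 set bits

3


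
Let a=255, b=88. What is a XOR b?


255 ^ 88 = 167

167


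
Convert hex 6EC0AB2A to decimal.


6EC0AB2A hex = 1858120490 decimal

1858120490


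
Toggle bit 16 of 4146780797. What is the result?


4146780797 ^ (1 << 16) = 4146780797 ^ 65536 = 4146846333

4146846333


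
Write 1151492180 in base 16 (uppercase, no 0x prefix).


1151492180 = 44A26054 hex

44A26054


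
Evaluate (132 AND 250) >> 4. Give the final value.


Step 1: 132 & 250 = 128
Step 2: 128 >> 4 = 8

8


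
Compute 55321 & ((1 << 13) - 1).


55321 & 8191 = 6169

6169


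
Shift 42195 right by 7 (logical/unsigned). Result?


0b1010010011010011 >> 7 = 0b101001001 = 329

329


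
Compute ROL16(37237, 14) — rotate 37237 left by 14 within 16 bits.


Rotate 0b1001000101110101 left by 14 (16-bit) = 0b110010001011101 = 25693

25693


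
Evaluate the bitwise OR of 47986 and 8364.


0b1011101101110010 | 0b10000010101100 = 0b1011101111111110 = 48126

48126


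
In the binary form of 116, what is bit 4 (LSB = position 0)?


0b1110100, position 4 = 1

1


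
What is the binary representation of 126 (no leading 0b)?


126 = 1111110 in binary

1111110


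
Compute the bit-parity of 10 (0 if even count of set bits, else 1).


0b1010 has 2 ones => parity 0

0


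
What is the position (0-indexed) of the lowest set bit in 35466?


0b1000101010001010. Lowest set bit at position 1

1


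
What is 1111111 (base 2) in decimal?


1111111 in decimal = 127

127


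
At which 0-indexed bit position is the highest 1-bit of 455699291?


0b11011001010010110101101011011. Highest set bit at position 28

28


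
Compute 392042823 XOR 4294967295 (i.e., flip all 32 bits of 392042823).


392042823 ^ 4294967295 = 3902924472

3902924472


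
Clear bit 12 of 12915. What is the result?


12915 & ~(1 << 12) = 8819

8819


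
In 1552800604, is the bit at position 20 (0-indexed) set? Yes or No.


0b1011100100011011101101101011100, bit 20 = 0. No

No


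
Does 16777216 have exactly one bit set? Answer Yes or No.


0b1000000000000000000000000. Only one bit set => Yes

Yes


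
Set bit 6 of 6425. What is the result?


6425 | (1 << 6) = 6425 | 64 = 6489

6489


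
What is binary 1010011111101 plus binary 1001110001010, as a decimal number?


1010011111101 + 1001110001010 = 10100010000111 = 10375

10375


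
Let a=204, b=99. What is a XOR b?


204 ^ 99 = 175

175


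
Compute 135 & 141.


0b10000111 & 0b10001101 = 0b10000101 = 133

133


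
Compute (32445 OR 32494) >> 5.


Step 1: 32445 | 32494 = 32511
Step 2: 32511 >> 5 = 1015

1015


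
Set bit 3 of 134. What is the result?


134 | (1 << 3) = 134 | 8 = 142

142


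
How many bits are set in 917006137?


0b110110101010000110011100111001 has 16 set bits

16


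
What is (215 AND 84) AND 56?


Step 1: 215 & 84 = 84
Step 2: 84 & 56 = 16

16


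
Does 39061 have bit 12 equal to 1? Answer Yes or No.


0b1001100010010101, bit 12 = 1. Yes

Yes


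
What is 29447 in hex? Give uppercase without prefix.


29447 = 7307 hex

7307


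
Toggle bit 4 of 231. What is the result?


231 ^ (1 << 4) = 231 ^ 16 = 247

247


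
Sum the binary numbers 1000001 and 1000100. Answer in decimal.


1000001 + 1000100 = 10000101 = 133

133


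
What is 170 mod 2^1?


170 & 1 = 0

0


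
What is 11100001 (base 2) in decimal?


11100001 in decimal = 225

225


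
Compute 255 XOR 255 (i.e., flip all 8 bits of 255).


255 ^ 255 = 0

0


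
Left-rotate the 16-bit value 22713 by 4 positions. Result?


Rotate 0b101100010111001 left by 4 (16-bit) = 0b1000101110010101 = 35733

35733


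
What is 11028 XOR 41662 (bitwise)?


0b10101100010100 ^ 0b1010001010111110 = 0b1000100110101010 = 35242

35242


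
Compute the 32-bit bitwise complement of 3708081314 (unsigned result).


~0b11011101000001001101010010100010 = 0b100010111110110010101101011101 = 586885981 (32-bit unsigned)

586885981


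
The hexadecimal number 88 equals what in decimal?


88 hex = 136 decimal

136


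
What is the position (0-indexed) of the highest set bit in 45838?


0b1011001100001110. Highest set bit at position 15

15


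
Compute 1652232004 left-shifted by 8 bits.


0b1100010011110110000111101000100 << 8 = 0b110001001111011000011110100010000000000 = 422971393024

422971393024


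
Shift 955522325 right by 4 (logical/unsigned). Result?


0b111000111101000001110100010101 >> 4 = 0b11100011110100000111010001 = 59720145

59720145


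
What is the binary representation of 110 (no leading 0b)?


110 = 1101110 in binary

1101110


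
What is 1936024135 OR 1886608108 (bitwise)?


0b1110011011001010110001001000111 | 0b1110000011100110101101011101100 = 0b1110011011101110111101011101111 = 1937210095

1937210095


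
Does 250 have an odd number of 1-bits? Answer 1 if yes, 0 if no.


0b11111010 has 6 ones => parity 0

0


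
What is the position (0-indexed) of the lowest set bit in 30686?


0b111011111011110. Lowest set bit at position 1

1


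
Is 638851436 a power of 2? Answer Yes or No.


0b100110000101000001100101101100. Multiple bits set => No

No


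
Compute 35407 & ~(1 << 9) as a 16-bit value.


35407 & ~(1 << 9) = 34895

34895


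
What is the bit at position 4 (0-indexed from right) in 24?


0b11000, position 4 = 1

1


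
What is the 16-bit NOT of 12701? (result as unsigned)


~0b11000110011101 = 0b1100111001100010 = 52834 (16-bit unsigned)

52834


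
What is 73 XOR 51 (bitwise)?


0b1001001 ^ 0b110011 = 0b1111010 = 122

122


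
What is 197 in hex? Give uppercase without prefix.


197 = C5 hex

C5


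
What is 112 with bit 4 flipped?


112 ^ (1 << 4) = 112 ^ 16 = 96

96


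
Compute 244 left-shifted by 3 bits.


0b11110100 << 3 = 0b11110100000 = 1952

1952


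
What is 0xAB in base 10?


AB hex = 171 decimal

171


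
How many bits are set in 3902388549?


0b11101000100110011011100101000101 has 16 set bits

16


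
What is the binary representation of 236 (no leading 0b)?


236 = 11101100 in binary

11101100


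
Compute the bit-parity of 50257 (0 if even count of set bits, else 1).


0b1100010001010001 has 6 ones => parity 0

0


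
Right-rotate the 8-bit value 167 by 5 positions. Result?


Rotate 0b10100111 right by 5 (8-bit) = 0b111101 = 61

61


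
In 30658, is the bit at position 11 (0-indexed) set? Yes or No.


0b111011111000010, bit 11 = 0. No

No


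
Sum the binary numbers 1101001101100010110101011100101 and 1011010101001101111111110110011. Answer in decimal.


1101001101100010110101011100101 + 1011010101001101111111110110011 = 11000100010110000110101010011000 = 3294128792

3294128792


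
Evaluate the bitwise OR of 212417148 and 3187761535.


0b1100101010010011101001111100 | 0b10111110000000010110000101111111 = 0b10111110101010010111101101111111 = 3198778239

3198778239


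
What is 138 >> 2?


0b10001010 >> 2 = 0b100010 = 34

34


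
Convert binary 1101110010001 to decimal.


1101110010001 in decimal = 7057

7057


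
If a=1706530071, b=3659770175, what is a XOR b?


1706530071 ^ 3659770175 = 3214162984

3214162984


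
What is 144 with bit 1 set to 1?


144 | (1 << 1) = 144 | 2 = 146

146


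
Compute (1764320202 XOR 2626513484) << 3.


Step 1: 1764320202 ^ 2626513484 = 4121168262
Step 2: 4121168262 << 3 = 32969346096

32969346096


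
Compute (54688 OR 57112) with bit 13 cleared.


Step 1: 54688 | 57112 = 57272
Step 2: 57272 & ~(1 << 13) = 57272

57272


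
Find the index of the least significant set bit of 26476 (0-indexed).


0b110011101101100. Lowest set bit at position 2

2


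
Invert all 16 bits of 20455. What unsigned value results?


20455 ^ 65535 = 45080

45080


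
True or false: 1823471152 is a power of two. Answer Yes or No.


0b1101100101011111111011000110000. Multiple bits set => No

No


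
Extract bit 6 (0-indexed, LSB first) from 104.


0b1101000, position 6 = 1

1


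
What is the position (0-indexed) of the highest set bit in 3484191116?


0b11001111101011001000100110001100. Highest set bit at position 31

31


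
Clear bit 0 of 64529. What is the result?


64529 & ~(1 << 0) = 64528

64528


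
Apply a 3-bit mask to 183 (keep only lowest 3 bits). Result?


183 & 7 = 7

7


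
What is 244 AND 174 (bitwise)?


0b11110100 & 0b10101110 = 0b10100100 = 164

164


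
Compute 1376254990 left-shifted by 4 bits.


0b1010010000001111111110000001110 << 4 = 0b10100100000011111111100000011100000 = 22020079840

22020079840


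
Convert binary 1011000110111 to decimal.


1011000110111 in decimal = 5687

5687


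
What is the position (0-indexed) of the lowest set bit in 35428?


0b1000101001100100. Lowest set bit at position 2

2


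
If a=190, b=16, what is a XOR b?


190 ^ 16 = 174

174


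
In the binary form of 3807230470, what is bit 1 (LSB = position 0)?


0b11100010111011011011101000000110, position 1 = 1

1


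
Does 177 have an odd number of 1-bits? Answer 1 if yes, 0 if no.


0b10110001 has 4 ones => parity 0

0


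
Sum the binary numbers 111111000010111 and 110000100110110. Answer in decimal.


111111000010111 + 110000100110110 = 1101111101001101 = 57165

57165


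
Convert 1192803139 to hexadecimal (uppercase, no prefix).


1192803139 = 4718BB43 hex

4718BB43


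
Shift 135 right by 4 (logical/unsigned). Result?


0b10000111 >> 4 = 0b1000 = 8

8


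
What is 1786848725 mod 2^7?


1786848725 & 127 = 85

85


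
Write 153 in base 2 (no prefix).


153 = 10011001 in binary

10011001


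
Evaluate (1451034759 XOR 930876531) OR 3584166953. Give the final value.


Step 1: 1451034759 ^ 930876531 = 1627456756
Step 2: 1627456756 | 3584166953 = 4121103613

4121103613


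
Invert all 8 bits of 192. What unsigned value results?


192 ^ 255 = 63

63


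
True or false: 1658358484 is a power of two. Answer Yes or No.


0b1100010110110001000101011010100. Multiple bits set => No

No


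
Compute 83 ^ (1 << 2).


83 ^ (1 << 2) = 83 ^ 4 = 87

87


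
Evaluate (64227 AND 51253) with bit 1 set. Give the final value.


Step 1: 64227 & 51253 = 51233
Step 2: 51233 | (1 << 1) = 51233 | 2 = 51235

51235


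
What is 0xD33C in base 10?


D33C hex = 54076 decimal

54076


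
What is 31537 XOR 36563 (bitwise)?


0b111101100110001 ^ 0b1000111011010011 = 0b1111010111100010 = 62946

62946


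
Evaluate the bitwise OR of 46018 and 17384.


0b1011001111000010 | 0b100001111101000 = 0b1111001111101010 = 62442

62442


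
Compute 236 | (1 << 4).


236 | (1 << 4) = 236 | 16 = 252

252


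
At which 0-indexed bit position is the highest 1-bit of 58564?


0b1110010011000100. Highest set bit at position 15

15


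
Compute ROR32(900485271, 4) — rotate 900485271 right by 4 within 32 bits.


Rotate 0b110101101011000101000010010111 right by 4 (32-bit) = 0b1110011010110101100010100001001 = 1935328521

1935328521


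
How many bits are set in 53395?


0b1101000010010011 has 7 set bits

7


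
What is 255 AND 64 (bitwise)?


0b11111111 & 0b1000000 = 0b1000000 = 64

64


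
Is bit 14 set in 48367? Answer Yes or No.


0b1011110011101111, bit 14 = 0. No

No


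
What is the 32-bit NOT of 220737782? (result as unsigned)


~0b1101001010000011000011110110 = 0b11110010110101111100111100001001 = 4074229513 (32-bit unsigned)

4074229513


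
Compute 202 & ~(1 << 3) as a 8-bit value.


202 & ~(1 << 3) = 194

194


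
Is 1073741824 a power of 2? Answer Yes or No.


0b1000000000000000000000000000000. Only one bit set => Yes

Yes


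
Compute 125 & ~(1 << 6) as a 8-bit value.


125 & ~(1 << 6) = 61

61


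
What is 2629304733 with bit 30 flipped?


2629304733 ^ (1 << 30) = 2629304733 ^ 1073741824 = 3703046557

3703046557


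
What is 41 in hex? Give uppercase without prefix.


41 = 29 hex

29


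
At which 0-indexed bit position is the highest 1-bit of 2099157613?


0b1111101000111101001101001101101. Highest set bit at position 30

30


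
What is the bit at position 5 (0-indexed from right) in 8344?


0b10000010011000, position 5 = 0

0


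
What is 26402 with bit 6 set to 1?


26402 | (1 << 6) = 26402 | 64 = 26466

26466


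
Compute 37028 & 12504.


0b1001000010100100 & 0b11000011011000 = 0b1000010000000 = 4224

4224


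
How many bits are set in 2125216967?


0b1111110101011000011110011000111 has 19 set bits

19


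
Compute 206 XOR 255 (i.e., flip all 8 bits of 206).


206 ^ 255 = 49

49


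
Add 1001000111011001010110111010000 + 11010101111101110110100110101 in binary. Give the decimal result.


1001000111011001010110111010000 + 11010101111101110110100110101 = 1100011101010111001101100000101 = 1672190725

1672190725


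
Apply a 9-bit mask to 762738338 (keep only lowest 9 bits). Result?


762738338 & 511 = 162

162


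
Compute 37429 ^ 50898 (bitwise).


0b1001001000110101 ^ 0b1100011011010010 = 0b101010011100111 = 21735

21735


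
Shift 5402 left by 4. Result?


0b1010100011010 << 4 = 0b10101000110100000 = 86432

86432


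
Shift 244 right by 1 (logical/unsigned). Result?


0b11110100 >> 1 = 0b1111010 = 122

122


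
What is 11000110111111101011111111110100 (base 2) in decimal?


11000110111111101011111111110100 in decimal = 3338584052

3338584052


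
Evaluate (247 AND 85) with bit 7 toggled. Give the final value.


Step 1: 247 & 85 = 85
Step 2: 85 ^ (1 << 7) = 85 ^ 128 = 213

213


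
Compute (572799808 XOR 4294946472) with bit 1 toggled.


Step 1: 572799808 ^ 4294946472 = 3722155496
Step 2: 3722155496 ^ (1 << 1) = 3722155496 ^ 2 = 3722155498

3722155498


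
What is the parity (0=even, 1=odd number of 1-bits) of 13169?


0b11001101110001 has 8 ones => parity 0

0


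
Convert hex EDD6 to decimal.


EDD6 hex = 60886 decimal

60886


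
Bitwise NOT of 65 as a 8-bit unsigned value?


~0b1000001 = 0b10111110 = 190 (8-bit unsigned)

190


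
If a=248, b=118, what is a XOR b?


248 ^ 118 = 142

142


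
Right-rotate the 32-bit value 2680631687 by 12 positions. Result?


Rotate 0b10011111110001110011000110000111 right by 12 (32-bit) = 0b11000011110011111110001110011 = 410647667

410647667


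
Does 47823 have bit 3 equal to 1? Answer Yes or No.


0b1011101011001111, bit 3 = 1. Yes

Yes


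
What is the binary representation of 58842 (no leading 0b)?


58842 = 1110010111011010 in binary

1110010111011010


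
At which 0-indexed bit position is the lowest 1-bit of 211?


0b11010011. Lowest set bit at position 0

0


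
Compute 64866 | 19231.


0b1111110101100010 | 0b100101100011111 = 0b1111111101111111 = 65407

65407


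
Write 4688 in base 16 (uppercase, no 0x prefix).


4688 = 1250 hex

1250


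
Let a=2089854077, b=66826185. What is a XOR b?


2089854077 ^ 66826185 = 2137721780

2137721780


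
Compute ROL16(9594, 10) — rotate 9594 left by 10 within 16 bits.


Rotate 0b10010101111010 left by 10 (16-bit) = 0b1110100010010101 = 59541

59541


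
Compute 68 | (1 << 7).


68 | (1 << 7) = 68 | 128 = 196

196


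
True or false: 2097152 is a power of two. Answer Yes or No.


0b1000000000000000000000. Only one bit set => Yes

Yes


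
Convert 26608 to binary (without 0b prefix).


26608 = 110011111110000 in binary

110011111110000


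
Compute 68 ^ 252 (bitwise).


0b1000100 ^ 0b11111100 = 0b10111000 = 184

184


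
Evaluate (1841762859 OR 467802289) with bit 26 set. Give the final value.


Step 1: 1841762859 | 467802289 = 2145852091
Step 2: 2145852091 | (1 << 26) = 2145852091 | 67108864 = 2145852091

2145852091


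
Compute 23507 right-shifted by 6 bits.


0b101101111010011 >> 6 = 0b101101111 = 367

367


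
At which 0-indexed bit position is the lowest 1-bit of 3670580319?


0b11011010110010001001110001011111. Lowest set bit at position 0

0


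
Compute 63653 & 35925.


0b1111100010100101 & 0b1000110001010101 = 0b1000100000000101 = 34821

34821


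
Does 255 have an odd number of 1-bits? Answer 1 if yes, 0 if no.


0b11111111 has 8 ones => parity 0

0


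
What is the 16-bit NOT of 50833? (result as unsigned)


~0b1100011010010001 = 0b11100101101110 = 14702 (16-bit unsigned)

14702


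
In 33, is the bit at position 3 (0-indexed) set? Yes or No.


0b100001, bit 3 = 0. No

No


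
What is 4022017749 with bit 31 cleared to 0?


4022017749 & ~(1 << 31) = 1874534101

1874534101


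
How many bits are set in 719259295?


0b101010110111110000011010011111 has 18 set bits

18


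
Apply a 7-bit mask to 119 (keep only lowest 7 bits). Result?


119 & 127 = 119

119


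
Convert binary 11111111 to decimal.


11111111 in decimal = 255

255


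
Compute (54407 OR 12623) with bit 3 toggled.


Step 1: 54407 | 12623 = 62927
Step 2: 62927 ^ (1 << 3) = 62927 ^ 8 = 62919

62919


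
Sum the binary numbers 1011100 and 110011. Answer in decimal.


1011100 + 110011 = 10001111 = 143

143


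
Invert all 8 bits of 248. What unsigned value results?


248 ^ 255 = 7

7


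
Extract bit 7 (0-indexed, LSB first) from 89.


0b1011001, position 7 = 0

0


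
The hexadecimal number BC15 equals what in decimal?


BC15 hex = 48149 decimal

48149


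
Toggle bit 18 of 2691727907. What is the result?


2691727907 ^ (1 << 18) = 2691727907 ^ 262144 = 2691990051

2691990051


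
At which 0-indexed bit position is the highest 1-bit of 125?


0b1111101. Highest set bit at position 6

6


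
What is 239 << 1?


0b11101111 << 1 = 0b111011110 = 478

478


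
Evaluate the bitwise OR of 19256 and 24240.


0b100101100111000 | 0b101111010110000 = 0b101111110111000 = 24504

24504


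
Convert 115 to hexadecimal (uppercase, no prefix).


115 = 73 hex

73


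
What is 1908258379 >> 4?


0b1110001101111011011011001001011 >> 4 = 0b111000110111101101101100100 = 119266148

119266148


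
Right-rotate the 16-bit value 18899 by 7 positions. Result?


Rotate 0b100100111010011 right by 7 (16-bit) = 0b1010011010010011 = 42643

42643


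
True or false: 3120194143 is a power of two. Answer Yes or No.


0b10111001111110100110001001011111. Multiple bits set => No

No


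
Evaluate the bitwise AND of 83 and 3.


0b1010011 & 0b11 = 0b11 = 3

3


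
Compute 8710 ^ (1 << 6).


8710 ^ (1 << 6) = 8710 ^ 64 = 8774

8774


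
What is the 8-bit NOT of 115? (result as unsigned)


~0b1110011 = 0b10001100 = 140 (8-bit unsigned)

140


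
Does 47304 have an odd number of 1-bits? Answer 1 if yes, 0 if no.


0b1011100011001000 has 7 ones => parity 1

1


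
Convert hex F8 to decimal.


F8 hex = 248 decimal

248


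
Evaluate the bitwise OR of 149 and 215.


0b10010101 | 0b11010111 = 0b11010111 = 215

215


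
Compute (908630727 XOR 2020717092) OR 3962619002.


Step 1: 908630727 ^ 2020717092 = 1314466019
Step 2: 1314466019 | 3962619002 = 4000967931

4000967931


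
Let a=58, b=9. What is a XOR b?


58 ^ 9 = 51

51


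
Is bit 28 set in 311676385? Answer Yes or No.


0b10010100100111100110111100001, bit 28 = 1. Yes

Yes


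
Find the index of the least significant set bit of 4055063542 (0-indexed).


0b11110001101100110101101111110110. Lowest set bit at position 1

1


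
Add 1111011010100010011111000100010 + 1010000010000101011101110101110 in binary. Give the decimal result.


1111011010100010011111000100010 + 1010000010000101011101110101110 = 11001011100100111111100111010000 = 3415472592

3415472592


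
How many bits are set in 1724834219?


0b1100110110011101110000110101011 has 18 set bits

18


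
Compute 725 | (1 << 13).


725 | (1 << 13) = 725 | 8192 = 8917

8917


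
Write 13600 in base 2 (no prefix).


13600 = 11010100100000 in binary

11010100100000


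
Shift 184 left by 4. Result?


0b10111000 << 4 = 0b101110000000 = 2944

2944


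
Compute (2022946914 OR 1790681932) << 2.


Step 1: 2022946914 | 1790681932 = 2059123566
Step 2: 2059123566 << 2 = 8236494264

8236494264


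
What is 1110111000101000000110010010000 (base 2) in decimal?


1110111000101000000110010010000 in decimal = 1997802640

1997802640


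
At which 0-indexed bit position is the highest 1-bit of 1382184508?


0b1010010011000100111011000111100. Highest set bit at position 30

30


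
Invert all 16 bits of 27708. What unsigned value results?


27708 ^ 65535 = 37827

37827


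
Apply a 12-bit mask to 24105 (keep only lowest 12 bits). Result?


24105 & 4095 = 3625

3625


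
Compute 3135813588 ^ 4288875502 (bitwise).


0b10111010111010001011011111010100 ^ 0b11111111101000110000101111101110 = 0b1000101010010111011110000111010 = 1162591290

1162591290


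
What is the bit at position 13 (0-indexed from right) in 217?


0b11011001, position 13 = 0

0


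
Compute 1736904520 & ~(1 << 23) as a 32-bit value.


1736904520 & ~(1 << 23) = 1728515912

1728515912


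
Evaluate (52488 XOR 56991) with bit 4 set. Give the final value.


Step 1: 52488 ^ 56991 = 5015
Step 2: 5015 | (1 << 4) = 5015 | 16 = 5015

5015


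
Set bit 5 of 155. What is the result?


155 | (1 << 5) = 155 | 32 = 187

187


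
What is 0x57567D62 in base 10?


57567D62 hex = 1465285986 decimal

1465285986


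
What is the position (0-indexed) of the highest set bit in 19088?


0b100101010010000. Highest set bit at position 14

14


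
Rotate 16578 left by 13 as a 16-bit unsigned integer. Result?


Rotate 0b100000011000010 left by 13 (16-bit) = 0b100100000011000 = 18456

18456


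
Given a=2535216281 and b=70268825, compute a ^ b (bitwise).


2535216281 ^ 70268825 = 2469159680

2469159680


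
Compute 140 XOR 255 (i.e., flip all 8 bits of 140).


140 ^ 255 = 115

115


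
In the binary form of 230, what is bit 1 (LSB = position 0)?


0b11100110, position 1 = 1

1


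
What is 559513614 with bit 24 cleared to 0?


559513614 & ~(1 << 24) = 542736398

542736398


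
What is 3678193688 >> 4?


0b11011011001111001100100000011000 >> 4 = 0b1101101100111100110010000001 = 229887105

229887105


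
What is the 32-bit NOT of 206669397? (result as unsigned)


~0b1100010100011000011001010101 = 0b11110011101011100111100110101010 = 4088297898 (32-bit unsigned)

4088297898


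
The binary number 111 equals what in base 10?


111 in decimal = 7

7


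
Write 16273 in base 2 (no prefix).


16273 = 11111110010001 in binary

11111110010001


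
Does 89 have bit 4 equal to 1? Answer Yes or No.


0b1011001, bit 4 = 1. Yes

Yes


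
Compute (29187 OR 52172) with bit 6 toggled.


Step 1: 29187 | 52172 = 64463
Step 2: 64463 ^ (1 << 6) = 64463 ^ 64 = 64399

64399


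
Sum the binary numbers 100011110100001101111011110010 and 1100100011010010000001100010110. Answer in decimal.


100011110100001101111011110010 + 1100100011010010000001100010110 = 10001000001110011110001000001000 = 2285494792

2285494792


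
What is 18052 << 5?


0b100011010000100 << 5 = 0b10001101000010000000 = 577664

577664


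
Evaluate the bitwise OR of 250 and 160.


0b11111010 | 0b10100000 = 0b11111010 = 250

250


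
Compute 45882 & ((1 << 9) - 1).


45882 & 511 = 314

314


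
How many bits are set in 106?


0b1101010 has 4 set bits

4


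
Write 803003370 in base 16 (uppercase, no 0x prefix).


803003370 = 2FDCDBEA hex

2FDCDBEA


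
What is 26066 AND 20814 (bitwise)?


0b110010111010010 & 0b101000101001110 = 0b100000101000010 = 16706

16706


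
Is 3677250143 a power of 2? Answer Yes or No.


0b11011011001011100110001001011111. Multiple bits set => No

No


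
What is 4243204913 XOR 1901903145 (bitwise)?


0b11111100111010100010101100110001 ^ 0b1110001010111001011110100101001 = 0b10001101101101101001011000011000 = 2377553432

2377553432


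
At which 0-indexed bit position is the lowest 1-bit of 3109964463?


0b10111001010111100100101010101111. Lowest set bit at position 0

0


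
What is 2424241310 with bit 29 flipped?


2424241310 ^ (1 << 29) = 2424241310 ^ 536870912 = 2961112222

2961112222


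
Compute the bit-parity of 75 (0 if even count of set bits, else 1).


0b1001011 has 4 ones => parity 0

0


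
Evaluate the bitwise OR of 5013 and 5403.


0b1001110010101 | 0b1010100011011 = 0b1011110011111 = 6047

6047


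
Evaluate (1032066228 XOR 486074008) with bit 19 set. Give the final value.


Step 1: 1032066228 ^ 486074008 = 561836588
Step 2: 561836588 | (1 << 19) = 561836588 | 524288 = 561836588

561836588


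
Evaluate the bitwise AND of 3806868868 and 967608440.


0b11100010111010000011010110000100 & 0b111001101011001000100001111000 = 0b100000101010000000000000000000 = 547880960

547880960


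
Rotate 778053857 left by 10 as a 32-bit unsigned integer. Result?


Rotate 0b101110011000000010100011100001 left by 10 (32-bit) = 0b10000000101000111000010010111001 = 2158199993

2158199993


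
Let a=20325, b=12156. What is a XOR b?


20325 ^ 12156 = 24601

24601


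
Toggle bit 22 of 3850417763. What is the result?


3850417763 ^ (1 << 22) = 3850417763 ^ 4194304 = 3854612067

3854612067


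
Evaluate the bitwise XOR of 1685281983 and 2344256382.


0b1100100011100110101110010111111 ^ 0b10001011101110101000001101111110 = 0b11101111110010011101111111000001 = 4022984641

4022984641
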